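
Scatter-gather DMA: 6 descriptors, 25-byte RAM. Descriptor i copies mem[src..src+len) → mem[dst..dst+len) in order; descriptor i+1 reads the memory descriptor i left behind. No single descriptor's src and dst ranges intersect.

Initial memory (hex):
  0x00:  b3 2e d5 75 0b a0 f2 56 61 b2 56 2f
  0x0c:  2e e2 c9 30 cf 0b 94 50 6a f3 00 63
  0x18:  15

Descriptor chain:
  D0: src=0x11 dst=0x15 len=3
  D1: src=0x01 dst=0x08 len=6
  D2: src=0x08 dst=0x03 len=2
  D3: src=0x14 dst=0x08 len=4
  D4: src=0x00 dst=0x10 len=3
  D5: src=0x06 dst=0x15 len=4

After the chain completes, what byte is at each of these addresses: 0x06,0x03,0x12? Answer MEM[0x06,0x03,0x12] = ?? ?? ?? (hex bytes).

MEM[0x06,0x03,0x12] = f2 2e d5

  after D0: wrote 3B at 0x15 = 0b9450
  after D1: wrote 6B at 0x08 = 2ed5750ba0f2
  after D2: wrote 2B at 0x03 = 2ed5
  after D3: wrote 4B at 0x08 = 6a0b9450
  after D4: wrote 3B at 0x10 = b32ed5
  after D5: wrote 4B at 0x15 = f2566a0b
query mem[0x06]=0xf2, mem[0x03]=0x2e, mem[0x12]=0xd5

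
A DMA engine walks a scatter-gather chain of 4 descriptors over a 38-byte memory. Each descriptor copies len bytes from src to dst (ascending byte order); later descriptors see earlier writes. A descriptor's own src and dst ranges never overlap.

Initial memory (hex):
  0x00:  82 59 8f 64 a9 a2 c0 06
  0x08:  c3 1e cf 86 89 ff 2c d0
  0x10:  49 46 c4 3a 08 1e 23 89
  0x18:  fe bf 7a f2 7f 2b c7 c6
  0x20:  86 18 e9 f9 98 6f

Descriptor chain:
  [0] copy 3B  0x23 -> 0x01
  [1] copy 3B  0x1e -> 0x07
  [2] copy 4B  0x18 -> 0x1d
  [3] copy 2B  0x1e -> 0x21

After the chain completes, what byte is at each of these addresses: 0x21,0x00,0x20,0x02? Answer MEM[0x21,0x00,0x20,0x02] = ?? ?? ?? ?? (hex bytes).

MEM[0x21,0x00,0x20,0x02] = bf 82 f2 98

D0: mem[0x01..0x03] <- [f9 98 6f]
D1: mem[0x07..0x09] <- [c7 c6 86]
D2: mem[0x1d..0x20] <- [fe bf 7a f2]
D3: mem[0x21..0x22] <- [bf 7a]
query mem[0x21]=0xbf, mem[0x00]=0x82, mem[0x20]=0xf2, mem[0x02]=0x98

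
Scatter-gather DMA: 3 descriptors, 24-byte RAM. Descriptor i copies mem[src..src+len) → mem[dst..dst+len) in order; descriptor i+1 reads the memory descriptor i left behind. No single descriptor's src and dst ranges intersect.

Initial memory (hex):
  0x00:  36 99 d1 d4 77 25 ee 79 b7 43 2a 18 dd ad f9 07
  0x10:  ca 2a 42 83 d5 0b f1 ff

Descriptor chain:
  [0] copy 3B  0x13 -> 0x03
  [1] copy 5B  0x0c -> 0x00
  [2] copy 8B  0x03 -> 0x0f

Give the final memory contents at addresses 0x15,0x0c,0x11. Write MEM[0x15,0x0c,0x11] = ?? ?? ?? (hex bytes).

MEM[0x15,0x0c,0x11] = 43 dd 0b

  after D0: wrote 3B at 0x03 = 83d50b
  after D1: wrote 5B at 0x00 = ddadf907ca
  after D2: wrote 8B at 0x0f = 07ca0bee79b7432a
query mem[0x15]=0x43, mem[0x0c]=0xdd, mem[0x11]=0x0b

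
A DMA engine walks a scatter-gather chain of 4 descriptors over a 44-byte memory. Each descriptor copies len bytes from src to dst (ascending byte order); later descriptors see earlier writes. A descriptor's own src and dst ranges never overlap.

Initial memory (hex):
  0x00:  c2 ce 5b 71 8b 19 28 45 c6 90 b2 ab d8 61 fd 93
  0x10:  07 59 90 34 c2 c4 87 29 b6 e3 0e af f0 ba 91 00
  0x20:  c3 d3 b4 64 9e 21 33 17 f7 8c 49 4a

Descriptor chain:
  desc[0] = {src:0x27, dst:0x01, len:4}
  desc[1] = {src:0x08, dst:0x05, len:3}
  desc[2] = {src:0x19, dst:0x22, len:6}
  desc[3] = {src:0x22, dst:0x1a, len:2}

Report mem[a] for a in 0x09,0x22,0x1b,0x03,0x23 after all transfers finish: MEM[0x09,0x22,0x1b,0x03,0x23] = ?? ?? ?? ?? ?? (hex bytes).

#0 dst[0x01+4] := {0x17,0xf7,0x8c,0x49}
#1 dst[0x05+3] := {0xc6,0x90,0xb2}
#2 dst[0x22+6] := {0xe3,0x0e,0xaf,0xf0,0xba,0x91}
#3 dst[0x1a+2] := {0xe3,0x0e}
query mem[0x09]=0x90, mem[0x22]=0xe3, mem[0x1b]=0x0e, mem[0x03]=0x8c, mem[0x23]=0x0e

MEM[0x09,0x22,0x1b,0x03,0x23] = 90 e3 0e 8c 0e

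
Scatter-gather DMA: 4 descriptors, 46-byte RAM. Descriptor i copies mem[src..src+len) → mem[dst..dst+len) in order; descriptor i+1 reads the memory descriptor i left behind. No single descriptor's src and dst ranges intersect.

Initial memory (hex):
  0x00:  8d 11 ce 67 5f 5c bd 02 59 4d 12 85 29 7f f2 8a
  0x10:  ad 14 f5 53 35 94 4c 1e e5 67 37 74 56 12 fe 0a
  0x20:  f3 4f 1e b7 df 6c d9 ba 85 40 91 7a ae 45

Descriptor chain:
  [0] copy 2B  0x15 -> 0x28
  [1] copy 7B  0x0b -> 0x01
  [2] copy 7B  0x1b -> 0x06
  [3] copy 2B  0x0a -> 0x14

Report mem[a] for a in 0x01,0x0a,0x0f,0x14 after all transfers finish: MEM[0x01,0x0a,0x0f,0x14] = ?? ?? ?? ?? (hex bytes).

MEM[0x01,0x0a,0x0f,0x14] = 85 0a 8a 0a

  after D0: wrote 2B at 0x28 = 944c
  after D1: wrote 7B at 0x01 = 85297ff28aad14
  after D2: wrote 7B at 0x06 = 745612fe0af34f
  after D3: wrote 2B at 0x14 = 0af3
query mem[0x01]=0x85, mem[0x0a]=0x0a, mem[0x0f]=0x8a, mem[0x14]=0x0a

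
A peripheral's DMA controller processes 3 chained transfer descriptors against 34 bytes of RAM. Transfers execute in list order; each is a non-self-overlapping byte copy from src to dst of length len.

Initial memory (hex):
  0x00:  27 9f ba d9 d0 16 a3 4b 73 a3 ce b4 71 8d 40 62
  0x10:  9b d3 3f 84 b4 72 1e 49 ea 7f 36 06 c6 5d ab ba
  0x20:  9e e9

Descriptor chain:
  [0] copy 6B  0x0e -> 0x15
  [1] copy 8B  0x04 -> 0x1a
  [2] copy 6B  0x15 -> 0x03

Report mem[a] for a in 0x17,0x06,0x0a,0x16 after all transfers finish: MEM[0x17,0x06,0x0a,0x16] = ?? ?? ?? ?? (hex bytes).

MEM[0x17,0x06,0x0a,0x16] = 9b d3 ce 62

#0 dst[0x15+6] := {0x40,0x62,0x9b,0xd3,0x3f,0x84}
#1 dst[0x1a+8] := {0xd0,0x16,0xa3,0x4b,0x73,0xa3,0xce,0xb4}
#2 dst[0x03+6] := {0x40,0x62,0x9b,0xd3,0x3f,0xd0}
query mem[0x17]=0x9b, mem[0x06]=0xd3, mem[0x0a]=0xce, mem[0x16]=0x62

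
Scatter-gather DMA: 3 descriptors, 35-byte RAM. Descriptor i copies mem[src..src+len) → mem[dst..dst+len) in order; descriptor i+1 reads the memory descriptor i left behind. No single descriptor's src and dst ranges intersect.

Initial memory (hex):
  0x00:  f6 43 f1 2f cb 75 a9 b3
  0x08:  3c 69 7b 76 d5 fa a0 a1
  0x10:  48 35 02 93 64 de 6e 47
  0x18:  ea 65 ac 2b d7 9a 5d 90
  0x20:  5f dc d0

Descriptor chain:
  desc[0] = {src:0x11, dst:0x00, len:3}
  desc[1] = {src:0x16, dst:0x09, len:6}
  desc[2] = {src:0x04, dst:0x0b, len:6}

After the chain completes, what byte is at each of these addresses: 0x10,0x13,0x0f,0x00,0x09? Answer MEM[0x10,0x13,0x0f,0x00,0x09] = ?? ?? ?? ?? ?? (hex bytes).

D0: mem[0x00..0x02] <- [35 02 93]
D1: mem[0x09..0x0e] <- [6e 47 ea 65 ac 2b]
D2: mem[0x0b..0x10] <- [cb 75 a9 b3 3c 6e]
query mem[0x10]=0x6e, mem[0x13]=0x93, mem[0x0f]=0x3c, mem[0x00]=0x35, mem[0x09]=0x6e

MEM[0x10,0x13,0x0f,0x00,0x09] = 6e 93 3c 35 6e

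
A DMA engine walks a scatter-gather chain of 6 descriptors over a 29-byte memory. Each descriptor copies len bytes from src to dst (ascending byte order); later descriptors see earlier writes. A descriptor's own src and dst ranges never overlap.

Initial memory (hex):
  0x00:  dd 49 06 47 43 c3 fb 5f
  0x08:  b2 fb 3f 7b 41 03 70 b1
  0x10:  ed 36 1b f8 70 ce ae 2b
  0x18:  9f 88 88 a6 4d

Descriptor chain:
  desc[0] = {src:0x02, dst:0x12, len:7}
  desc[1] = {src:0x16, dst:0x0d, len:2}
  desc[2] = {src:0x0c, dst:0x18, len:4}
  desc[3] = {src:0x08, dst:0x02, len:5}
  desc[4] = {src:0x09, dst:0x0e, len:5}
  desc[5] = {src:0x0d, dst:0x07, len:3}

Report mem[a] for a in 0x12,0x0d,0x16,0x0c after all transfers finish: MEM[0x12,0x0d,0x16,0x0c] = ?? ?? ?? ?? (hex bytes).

D0: mem[0x12..0x18] <- [06 47 43 c3 fb 5f b2]
D1: mem[0x0d..0x0e] <- [fb 5f]
D2: mem[0x18..0x1b] <- [41 fb 5f b1]
D3: mem[0x02..0x06] <- [b2 fb 3f 7b 41]
D4: mem[0x0e..0x12] <- [fb 3f 7b 41 fb]
D5: mem[0x07..0x09] <- [fb fb 3f]
query mem[0x12]=0xfb, mem[0x0d]=0xfb, mem[0x16]=0xfb, mem[0x0c]=0x41

MEM[0x12,0x0d,0x16,0x0c] = fb fb fb 41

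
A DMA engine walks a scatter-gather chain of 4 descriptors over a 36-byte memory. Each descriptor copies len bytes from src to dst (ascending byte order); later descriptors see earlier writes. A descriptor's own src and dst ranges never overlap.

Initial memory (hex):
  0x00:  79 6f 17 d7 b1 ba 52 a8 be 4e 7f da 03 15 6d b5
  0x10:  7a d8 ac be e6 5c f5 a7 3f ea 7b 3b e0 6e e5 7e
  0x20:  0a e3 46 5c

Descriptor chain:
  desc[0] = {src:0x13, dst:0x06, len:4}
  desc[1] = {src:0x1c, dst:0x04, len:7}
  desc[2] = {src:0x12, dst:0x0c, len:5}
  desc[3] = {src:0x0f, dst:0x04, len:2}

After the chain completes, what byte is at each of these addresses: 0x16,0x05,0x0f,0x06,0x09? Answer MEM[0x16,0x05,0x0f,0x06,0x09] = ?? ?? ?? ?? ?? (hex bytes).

MEM[0x16,0x05,0x0f,0x06,0x09] = f5 f5 5c e5 e3

  after D0: wrote 4B at 0x06 = bee65cf5
  after D1: wrote 7B at 0x04 = e06ee57e0ae346
  after D2: wrote 5B at 0x0c = acbee65cf5
  after D3: wrote 2B at 0x04 = 5cf5
query mem[0x16]=0xf5, mem[0x05]=0xf5, mem[0x0f]=0x5c, mem[0x06]=0xe5, mem[0x09]=0xe3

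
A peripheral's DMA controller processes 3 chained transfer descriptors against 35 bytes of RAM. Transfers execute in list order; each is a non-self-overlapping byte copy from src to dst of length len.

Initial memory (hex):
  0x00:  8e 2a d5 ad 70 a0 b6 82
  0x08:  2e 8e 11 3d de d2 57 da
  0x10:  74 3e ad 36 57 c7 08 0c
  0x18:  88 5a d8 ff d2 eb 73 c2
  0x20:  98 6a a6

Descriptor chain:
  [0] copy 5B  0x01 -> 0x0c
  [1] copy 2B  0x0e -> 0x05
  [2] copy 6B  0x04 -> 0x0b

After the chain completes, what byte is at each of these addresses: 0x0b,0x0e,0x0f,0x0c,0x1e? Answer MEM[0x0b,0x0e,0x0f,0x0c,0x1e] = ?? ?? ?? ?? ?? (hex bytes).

#0 dst[0x0c+5] := {0x2a,0xd5,0xad,0x70,0xa0}
#1 dst[0x05+2] := {0xad,0x70}
#2 dst[0x0b+6] := {0x70,0xad,0x70,0x82,0x2e,0x8e}
query mem[0x0b]=0x70, mem[0x0e]=0x82, mem[0x0f]=0x2e, mem[0x0c]=0xad, mem[0x1e]=0x73

MEM[0x0b,0x0e,0x0f,0x0c,0x1e] = 70 82 2e ad 73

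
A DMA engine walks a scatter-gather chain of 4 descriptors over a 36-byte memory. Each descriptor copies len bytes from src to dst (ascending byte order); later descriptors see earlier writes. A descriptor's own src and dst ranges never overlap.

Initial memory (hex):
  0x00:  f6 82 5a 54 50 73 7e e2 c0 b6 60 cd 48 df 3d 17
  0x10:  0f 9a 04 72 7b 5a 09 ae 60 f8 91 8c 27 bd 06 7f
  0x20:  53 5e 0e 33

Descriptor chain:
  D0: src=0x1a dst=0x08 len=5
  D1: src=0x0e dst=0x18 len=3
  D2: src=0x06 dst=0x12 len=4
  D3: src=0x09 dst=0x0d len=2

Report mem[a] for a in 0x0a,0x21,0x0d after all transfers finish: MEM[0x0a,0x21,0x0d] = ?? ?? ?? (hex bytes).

MEM[0x0a,0x21,0x0d] = 27 5e 8c

D0: mem[0x08..0x0c] <- [91 8c 27 bd 06]
D1: mem[0x18..0x1a] <- [3d 17 0f]
D2: mem[0x12..0x15] <- [7e e2 91 8c]
D3: mem[0x0d..0x0e] <- [8c 27]
query mem[0x0a]=0x27, mem[0x21]=0x5e, mem[0x0d]=0x8c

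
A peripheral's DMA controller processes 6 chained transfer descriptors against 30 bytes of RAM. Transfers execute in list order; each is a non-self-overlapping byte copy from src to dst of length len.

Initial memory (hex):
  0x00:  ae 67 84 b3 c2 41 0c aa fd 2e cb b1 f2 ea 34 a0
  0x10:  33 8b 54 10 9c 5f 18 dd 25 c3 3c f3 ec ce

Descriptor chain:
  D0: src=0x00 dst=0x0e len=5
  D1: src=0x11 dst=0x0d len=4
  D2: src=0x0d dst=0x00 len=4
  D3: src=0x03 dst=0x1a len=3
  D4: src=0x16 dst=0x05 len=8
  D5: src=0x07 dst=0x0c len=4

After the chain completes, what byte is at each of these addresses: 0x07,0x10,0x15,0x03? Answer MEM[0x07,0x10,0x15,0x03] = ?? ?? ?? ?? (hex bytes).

[0] 0x00->0x0e len=5 : ae 67 84 b3 c2
[1] 0x11->0x0d len=4 : b3 c2 10 9c
[2] 0x0d->0x00 len=4 : b3 c2 10 9c
[3] 0x03->0x1a len=3 : 9c c2 41
[4] 0x16->0x05 len=8 : 18 dd 25 c3 9c c2 41 ce
[5] 0x07->0x0c len=4 : 25 c3 9c c2
query mem[0x07]=0x25, mem[0x10]=0x9c, mem[0x15]=0x5f, mem[0x03]=0x9c

MEM[0x07,0x10,0x15,0x03] = 25 9c 5f 9c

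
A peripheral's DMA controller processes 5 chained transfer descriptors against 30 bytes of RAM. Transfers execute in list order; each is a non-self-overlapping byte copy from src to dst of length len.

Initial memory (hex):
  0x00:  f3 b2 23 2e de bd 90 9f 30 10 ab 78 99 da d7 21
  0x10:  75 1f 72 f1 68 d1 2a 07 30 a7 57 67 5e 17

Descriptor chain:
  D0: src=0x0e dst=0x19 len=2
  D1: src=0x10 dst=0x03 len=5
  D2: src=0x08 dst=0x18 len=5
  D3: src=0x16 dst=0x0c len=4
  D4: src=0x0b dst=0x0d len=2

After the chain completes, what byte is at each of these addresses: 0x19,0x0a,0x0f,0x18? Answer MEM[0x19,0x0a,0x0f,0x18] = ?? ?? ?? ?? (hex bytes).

MEM[0x19,0x0a,0x0f,0x18] = 10 ab 10 30

#0 dst[0x19+2] := {0xd7,0x21}
#1 dst[0x03+5] := {0x75,0x1f,0x72,0xf1,0x68}
#2 dst[0x18+5] := {0x30,0x10,0xab,0x78,0x99}
#3 dst[0x0c+4] := {0x2a,0x07,0x30,0x10}
#4 dst[0x0d+2] := {0x78,0x2a}
query mem[0x19]=0x10, mem[0x0a]=0xab, mem[0x0f]=0x10, mem[0x18]=0x30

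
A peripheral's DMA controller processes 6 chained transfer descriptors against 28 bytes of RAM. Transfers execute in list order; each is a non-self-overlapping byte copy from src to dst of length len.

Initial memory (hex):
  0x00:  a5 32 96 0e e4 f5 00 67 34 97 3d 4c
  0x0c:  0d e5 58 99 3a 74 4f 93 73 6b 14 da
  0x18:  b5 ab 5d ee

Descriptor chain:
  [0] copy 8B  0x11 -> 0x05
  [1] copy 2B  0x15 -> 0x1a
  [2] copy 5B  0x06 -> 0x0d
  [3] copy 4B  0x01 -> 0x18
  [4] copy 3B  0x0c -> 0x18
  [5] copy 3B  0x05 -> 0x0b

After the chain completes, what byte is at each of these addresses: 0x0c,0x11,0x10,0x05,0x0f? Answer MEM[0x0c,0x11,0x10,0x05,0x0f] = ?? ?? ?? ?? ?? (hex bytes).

MEM[0x0c,0x11,0x10,0x05,0x0f] = 4f 14 6b 74 73

  after D0: wrote 8B at 0x05 = 744f93736b14dab5
  after D1: wrote 2B at 0x1a = 6b14
  after D2: wrote 5B at 0x0d = 4f93736b14
  after D3: wrote 4B at 0x18 = 32960ee4
  after D4: wrote 3B at 0x18 = b54f93
  after D5: wrote 3B at 0x0b = 744f93
query mem[0x0c]=0x4f, mem[0x11]=0x14, mem[0x10]=0x6b, mem[0x05]=0x74, mem[0x0f]=0x73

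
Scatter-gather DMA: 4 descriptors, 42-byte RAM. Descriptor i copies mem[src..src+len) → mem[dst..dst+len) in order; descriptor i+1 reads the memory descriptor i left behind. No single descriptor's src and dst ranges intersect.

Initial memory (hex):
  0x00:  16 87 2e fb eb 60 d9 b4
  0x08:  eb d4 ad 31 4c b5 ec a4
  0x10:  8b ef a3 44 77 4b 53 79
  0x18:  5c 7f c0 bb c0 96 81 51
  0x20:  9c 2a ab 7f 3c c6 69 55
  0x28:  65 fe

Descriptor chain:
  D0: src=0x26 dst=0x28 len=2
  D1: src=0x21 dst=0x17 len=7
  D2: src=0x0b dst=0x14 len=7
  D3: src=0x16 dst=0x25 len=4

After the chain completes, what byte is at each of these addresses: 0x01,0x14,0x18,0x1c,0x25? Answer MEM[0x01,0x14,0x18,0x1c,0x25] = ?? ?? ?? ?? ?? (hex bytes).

#0 dst[0x28+2] := {0x69,0x55}
#1 dst[0x17+7] := {0x2a,0xab,0x7f,0x3c,0xc6,0x69,0x55}
#2 dst[0x14+7] := {0x31,0x4c,0xb5,0xec,0xa4,0x8b,0xef}
#3 dst[0x25+4] := {0xb5,0xec,0xa4,0x8b}
query mem[0x01]=0x87, mem[0x14]=0x31, mem[0x18]=0xa4, mem[0x1c]=0x69, mem[0x25]=0xb5

MEM[0x01,0x14,0x18,0x1c,0x25] = 87 31 a4 69 b5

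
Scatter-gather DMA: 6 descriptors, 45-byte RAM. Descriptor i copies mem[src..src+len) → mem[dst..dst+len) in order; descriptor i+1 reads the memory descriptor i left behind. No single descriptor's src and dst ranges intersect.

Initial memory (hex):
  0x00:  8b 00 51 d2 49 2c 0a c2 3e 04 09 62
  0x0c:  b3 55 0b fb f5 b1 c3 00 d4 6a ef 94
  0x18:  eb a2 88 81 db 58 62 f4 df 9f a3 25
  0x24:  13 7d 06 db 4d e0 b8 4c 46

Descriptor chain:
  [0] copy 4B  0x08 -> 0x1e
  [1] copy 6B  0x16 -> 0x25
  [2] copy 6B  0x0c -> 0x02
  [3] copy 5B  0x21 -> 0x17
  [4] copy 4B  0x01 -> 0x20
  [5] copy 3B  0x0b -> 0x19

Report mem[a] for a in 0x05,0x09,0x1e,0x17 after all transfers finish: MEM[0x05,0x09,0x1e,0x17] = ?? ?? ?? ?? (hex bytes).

[0] 0x08->0x1e len=4 : 3e 04 09 62
[1] 0x16->0x25 len=6 : ef 94 eb a2 88 81
[2] 0x0c->0x02 len=6 : b3 55 0b fb f5 b1
[3] 0x21->0x17 len=5 : 62 a3 25 13 ef
[4] 0x01->0x20 len=4 : 00 b3 55 0b
[5] 0x0b->0x19 len=3 : 62 b3 55
query mem[0x05]=0xfb, mem[0x09]=0x04, mem[0x1e]=0x3e, mem[0x17]=0x62

MEM[0x05,0x09,0x1e,0x17] = fb 04 3e 62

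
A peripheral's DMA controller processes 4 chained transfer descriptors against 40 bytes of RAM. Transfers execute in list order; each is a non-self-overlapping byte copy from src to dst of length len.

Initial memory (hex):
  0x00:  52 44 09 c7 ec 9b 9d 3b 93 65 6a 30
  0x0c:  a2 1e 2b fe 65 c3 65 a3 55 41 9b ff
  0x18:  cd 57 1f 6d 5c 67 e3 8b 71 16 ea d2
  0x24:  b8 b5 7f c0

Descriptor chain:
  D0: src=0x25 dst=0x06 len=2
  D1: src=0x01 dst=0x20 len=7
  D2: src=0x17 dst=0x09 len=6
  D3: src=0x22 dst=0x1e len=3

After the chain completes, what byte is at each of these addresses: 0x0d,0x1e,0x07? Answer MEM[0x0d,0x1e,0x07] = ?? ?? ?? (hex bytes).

  after D0: wrote 2B at 0x06 = b57f
  after D1: wrote 7B at 0x20 = 4409c7ec9bb57f
  after D2: wrote 6B at 0x09 = ffcd571f6d5c
  after D3: wrote 3B at 0x1e = c7ec9b
query mem[0x0d]=0x6d, mem[0x1e]=0xc7, mem[0x07]=0x7f

MEM[0x0d,0x1e,0x07] = 6d c7 7f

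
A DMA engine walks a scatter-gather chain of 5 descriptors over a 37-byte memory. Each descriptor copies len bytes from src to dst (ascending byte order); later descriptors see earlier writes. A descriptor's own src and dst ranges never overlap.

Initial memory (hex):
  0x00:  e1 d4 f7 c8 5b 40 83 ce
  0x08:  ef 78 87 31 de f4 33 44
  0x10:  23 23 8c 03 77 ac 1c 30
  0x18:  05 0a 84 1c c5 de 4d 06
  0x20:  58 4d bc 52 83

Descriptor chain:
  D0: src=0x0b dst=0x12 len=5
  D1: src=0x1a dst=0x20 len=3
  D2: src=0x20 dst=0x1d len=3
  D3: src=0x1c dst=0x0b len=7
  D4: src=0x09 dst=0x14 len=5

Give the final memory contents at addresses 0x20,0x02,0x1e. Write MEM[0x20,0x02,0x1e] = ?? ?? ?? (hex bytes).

#0 dst[0x12+5] := {0x31,0xde,0xf4,0x33,0x44}
#1 dst[0x20+3] := {0x84,0x1c,0xc5}
#2 dst[0x1d+3] := {0x84,0x1c,0xc5}
#3 dst[0x0b+7] := {0xc5,0x84,0x1c,0xc5,0x84,0x1c,0xc5}
#4 dst[0x14+5] := {0x78,0x87,0xc5,0x84,0x1c}
query mem[0x20]=0x84, mem[0x02]=0xf7, mem[0x1e]=0x1c

MEM[0x20,0x02,0x1e] = 84 f7 1c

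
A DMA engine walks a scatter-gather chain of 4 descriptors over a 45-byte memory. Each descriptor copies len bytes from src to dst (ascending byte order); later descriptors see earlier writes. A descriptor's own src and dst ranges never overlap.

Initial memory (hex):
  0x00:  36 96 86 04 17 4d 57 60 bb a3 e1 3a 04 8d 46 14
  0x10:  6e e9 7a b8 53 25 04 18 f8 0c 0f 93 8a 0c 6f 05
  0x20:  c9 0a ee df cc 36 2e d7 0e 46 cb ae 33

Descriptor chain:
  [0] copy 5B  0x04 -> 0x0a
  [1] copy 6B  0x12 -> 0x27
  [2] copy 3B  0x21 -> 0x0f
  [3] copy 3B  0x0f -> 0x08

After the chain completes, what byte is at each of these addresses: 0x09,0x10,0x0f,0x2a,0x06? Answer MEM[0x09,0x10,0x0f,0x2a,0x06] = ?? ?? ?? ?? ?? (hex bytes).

MEM[0x09,0x10,0x0f,0x2a,0x06] = ee ee 0a 25 57

#0 dst[0x0a+5] := {0x17,0x4d,0x57,0x60,0xbb}
#1 dst[0x27+6] := {0x7a,0xb8,0x53,0x25,0x04,0x18}
#2 dst[0x0f+3] := {0x0a,0xee,0xdf}
#3 dst[0x08+3] := {0x0a,0xee,0xdf}
query mem[0x09]=0xee, mem[0x10]=0xee, mem[0x0f]=0x0a, mem[0x2a]=0x25, mem[0x06]=0x57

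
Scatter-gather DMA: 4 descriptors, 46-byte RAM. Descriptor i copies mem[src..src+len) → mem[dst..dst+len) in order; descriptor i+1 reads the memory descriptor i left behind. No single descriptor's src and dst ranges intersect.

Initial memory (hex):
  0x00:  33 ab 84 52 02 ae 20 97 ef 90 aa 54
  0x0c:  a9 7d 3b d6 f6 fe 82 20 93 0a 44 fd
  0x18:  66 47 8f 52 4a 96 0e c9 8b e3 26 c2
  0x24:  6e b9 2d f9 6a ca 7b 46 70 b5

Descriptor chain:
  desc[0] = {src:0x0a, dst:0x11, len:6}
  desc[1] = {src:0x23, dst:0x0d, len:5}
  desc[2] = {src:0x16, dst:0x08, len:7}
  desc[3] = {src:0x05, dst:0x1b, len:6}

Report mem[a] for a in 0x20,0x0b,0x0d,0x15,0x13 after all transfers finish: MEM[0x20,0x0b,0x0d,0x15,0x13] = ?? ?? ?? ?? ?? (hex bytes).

MEM[0x20,0x0b,0x0d,0x15,0x13] = 66 47 52 3b a9

#0 dst[0x11+6] := {0xaa,0x54,0xa9,0x7d,0x3b,0xd6}
#1 dst[0x0d+5] := {0xc2,0x6e,0xb9,0x2d,0xf9}
#2 dst[0x08+7] := {0xd6,0xfd,0x66,0x47,0x8f,0x52,0x4a}
#3 dst[0x1b+6] := {0xae,0x20,0x97,0xd6,0xfd,0x66}
query mem[0x20]=0x66, mem[0x0b]=0x47, mem[0x0d]=0x52, mem[0x15]=0x3b, mem[0x13]=0xa9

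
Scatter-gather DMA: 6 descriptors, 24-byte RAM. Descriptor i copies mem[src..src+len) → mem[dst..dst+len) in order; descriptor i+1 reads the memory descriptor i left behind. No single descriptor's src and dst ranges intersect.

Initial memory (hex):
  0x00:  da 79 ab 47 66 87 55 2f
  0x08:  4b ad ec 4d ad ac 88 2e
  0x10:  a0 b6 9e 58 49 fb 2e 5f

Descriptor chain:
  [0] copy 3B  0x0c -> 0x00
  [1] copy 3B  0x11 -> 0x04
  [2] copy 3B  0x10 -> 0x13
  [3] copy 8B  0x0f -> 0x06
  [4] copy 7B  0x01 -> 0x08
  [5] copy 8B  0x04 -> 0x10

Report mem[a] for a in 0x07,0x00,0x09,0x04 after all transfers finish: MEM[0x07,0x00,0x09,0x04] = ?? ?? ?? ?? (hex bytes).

  after D0: wrote 3B at 0x00 = adac88
  after D1: wrote 3B at 0x04 = b69e58
  after D2: wrote 3B at 0x13 = a0b69e
  after D3: wrote 8B at 0x06 = 2ea0b69ea0b69e2e
  after D4: wrote 7B at 0x08 = ac8847b69e2ea0
  after D5: wrote 8B at 0x10 = b69e2ea0ac8847b6
query mem[0x07]=0xa0, mem[0x00]=0xad, mem[0x09]=0x88, mem[0x04]=0xb6

MEM[0x07,0x00,0x09,0x04] = a0 ad 88 b6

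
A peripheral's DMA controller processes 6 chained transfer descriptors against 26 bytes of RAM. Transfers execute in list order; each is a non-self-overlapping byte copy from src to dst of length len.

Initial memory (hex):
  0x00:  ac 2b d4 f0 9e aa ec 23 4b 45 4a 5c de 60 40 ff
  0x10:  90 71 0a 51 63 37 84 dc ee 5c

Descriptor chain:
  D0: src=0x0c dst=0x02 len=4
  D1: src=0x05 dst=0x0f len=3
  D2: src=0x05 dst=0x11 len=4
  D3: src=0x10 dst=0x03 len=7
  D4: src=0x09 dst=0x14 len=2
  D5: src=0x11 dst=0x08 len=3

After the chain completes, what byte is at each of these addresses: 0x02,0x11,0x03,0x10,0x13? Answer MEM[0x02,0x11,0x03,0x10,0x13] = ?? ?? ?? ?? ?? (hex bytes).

MEM[0x02,0x11,0x03,0x10,0x13] = de ff ec ec 23

  after D0: wrote 4B at 0x02 = de6040ff
  after D1: wrote 3B at 0x0f = ffec23
  after D2: wrote 4B at 0x11 = ffec234b
  after D3: wrote 7B at 0x03 = ecffec234b3784
  after D4: wrote 2B at 0x14 = 844a
  after D5: wrote 3B at 0x08 = ffec23
query mem[0x02]=0xde, mem[0x11]=0xff, mem[0x03]=0xec, mem[0x10]=0xec, mem[0x13]=0x23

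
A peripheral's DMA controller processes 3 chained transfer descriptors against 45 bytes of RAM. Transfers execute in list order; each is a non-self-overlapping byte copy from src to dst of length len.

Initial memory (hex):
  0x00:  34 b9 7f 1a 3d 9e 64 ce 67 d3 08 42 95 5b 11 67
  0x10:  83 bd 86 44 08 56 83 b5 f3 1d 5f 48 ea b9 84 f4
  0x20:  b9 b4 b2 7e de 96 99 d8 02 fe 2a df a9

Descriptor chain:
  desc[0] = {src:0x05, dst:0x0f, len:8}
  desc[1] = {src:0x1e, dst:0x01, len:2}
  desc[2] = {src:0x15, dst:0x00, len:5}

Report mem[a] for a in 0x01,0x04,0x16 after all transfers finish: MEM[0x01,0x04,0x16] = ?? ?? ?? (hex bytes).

D0: mem[0x0f..0x16] <- [9e 64 ce 67 d3 08 42 95]
D1: mem[0x01..0x02] <- [84 f4]
D2: mem[0x00..0x04] <- [42 95 b5 f3 1d]
query mem[0x01]=0x95, mem[0x04]=0x1d, mem[0x16]=0x95

MEM[0x01,0x04,0x16] = 95 1d 95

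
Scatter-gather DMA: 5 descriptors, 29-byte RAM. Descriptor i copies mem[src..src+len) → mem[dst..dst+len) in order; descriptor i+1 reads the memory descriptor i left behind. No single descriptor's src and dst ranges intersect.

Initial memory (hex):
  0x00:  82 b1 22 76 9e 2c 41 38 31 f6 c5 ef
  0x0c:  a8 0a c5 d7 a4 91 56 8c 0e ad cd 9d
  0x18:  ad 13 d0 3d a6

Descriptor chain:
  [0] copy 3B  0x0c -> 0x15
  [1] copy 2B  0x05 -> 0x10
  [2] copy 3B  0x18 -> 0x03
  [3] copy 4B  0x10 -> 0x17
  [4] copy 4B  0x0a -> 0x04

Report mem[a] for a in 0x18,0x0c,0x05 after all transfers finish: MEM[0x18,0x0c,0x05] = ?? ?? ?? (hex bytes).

[0] 0x0c->0x15 len=3 : a8 0a c5
[1] 0x05->0x10 len=2 : 2c 41
[2] 0x18->0x03 len=3 : ad 13 d0
[3] 0x10->0x17 len=4 : 2c 41 56 8c
[4] 0x0a->0x04 len=4 : c5 ef a8 0a
query mem[0x18]=0x41, mem[0x0c]=0xa8, mem[0x05]=0xef

MEM[0x18,0x0c,0x05] = 41 a8 ef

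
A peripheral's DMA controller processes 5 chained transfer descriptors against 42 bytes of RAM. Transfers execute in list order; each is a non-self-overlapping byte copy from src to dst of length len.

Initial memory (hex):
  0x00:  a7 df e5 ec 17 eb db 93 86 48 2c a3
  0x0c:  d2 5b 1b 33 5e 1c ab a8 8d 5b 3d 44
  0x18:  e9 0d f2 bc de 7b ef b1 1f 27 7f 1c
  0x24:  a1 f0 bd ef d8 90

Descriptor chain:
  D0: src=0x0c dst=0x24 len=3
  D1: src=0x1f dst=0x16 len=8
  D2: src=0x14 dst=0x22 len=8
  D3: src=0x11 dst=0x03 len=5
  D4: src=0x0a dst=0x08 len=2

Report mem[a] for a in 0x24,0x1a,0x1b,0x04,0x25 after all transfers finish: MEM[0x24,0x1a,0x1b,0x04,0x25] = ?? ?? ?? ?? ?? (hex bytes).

D0: mem[0x24..0x26] <- [d2 5b 1b]
D1: mem[0x16..0x1d] <- [b1 1f 27 7f 1c d2 5b 1b]
D2: mem[0x22..0x29] <- [8d 5b b1 1f 27 7f 1c d2]
D3: mem[0x03..0x07] <- [1c ab a8 8d 5b]
D4: mem[0x08..0x09] <- [2c a3]
query mem[0x24]=0xb1, mem[0x1a]=0x1c, mem[0x1b]=0xd2, mem[0x04]=0xab, mem[0x25]=0x1f

MEM[0x24,0x1a,0x1b,0x04,0x25] = b1 1c d2 ab 1f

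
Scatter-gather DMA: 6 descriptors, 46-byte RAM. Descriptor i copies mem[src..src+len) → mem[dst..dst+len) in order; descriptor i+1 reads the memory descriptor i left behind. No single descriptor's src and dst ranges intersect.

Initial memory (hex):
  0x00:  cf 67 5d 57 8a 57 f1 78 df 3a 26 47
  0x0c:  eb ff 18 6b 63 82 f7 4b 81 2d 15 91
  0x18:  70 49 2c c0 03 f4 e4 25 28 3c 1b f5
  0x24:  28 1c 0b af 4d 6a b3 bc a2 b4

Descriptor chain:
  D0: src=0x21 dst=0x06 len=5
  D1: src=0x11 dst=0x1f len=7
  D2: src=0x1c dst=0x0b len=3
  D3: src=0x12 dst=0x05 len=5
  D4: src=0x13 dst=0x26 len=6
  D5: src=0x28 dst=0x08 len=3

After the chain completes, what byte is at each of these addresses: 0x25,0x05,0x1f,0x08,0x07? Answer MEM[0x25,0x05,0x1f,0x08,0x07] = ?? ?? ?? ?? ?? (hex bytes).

  after D0: wrote 5B at 0x06 = 3c1bf5281c
  after D1: wrote 7B at 0x1f = 82f74b812d1591
  after D2: wrote 3B at 0x0b = 03f4e4
  after D3: wrote 5B at 0x05 = f74b812d15
  after D4: wrote 6B at 0x26 = 4b812d159170
  after D5: wrote 3B at 0x08 = 2d1591
query mem[0x25]=0x91, mem[0x05]=0xf7, mem[0x1f]=0x82, mem[0x08]=0x2d, mem[0x07]=0x81

MEM[0x25,0x05,0x1f,0x08,0x07] = 91 f7 82 2d 81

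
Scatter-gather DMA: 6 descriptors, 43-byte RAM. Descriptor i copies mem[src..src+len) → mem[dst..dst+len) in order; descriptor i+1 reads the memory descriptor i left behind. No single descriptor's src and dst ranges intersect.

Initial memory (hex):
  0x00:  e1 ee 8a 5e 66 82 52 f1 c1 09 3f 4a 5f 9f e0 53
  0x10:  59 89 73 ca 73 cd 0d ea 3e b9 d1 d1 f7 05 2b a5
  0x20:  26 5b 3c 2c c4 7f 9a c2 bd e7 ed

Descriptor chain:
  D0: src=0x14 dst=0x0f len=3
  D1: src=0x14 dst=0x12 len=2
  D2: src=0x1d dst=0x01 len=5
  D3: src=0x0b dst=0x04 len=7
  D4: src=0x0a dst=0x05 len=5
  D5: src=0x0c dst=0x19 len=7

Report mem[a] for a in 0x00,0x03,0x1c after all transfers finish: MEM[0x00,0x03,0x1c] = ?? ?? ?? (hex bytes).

MEM[0x00,0x03,0x1c] = e1 a5 73

#0 dst[0x0f+3] := {0x73,0xcd,0x0d}
#1 dst[0x12+2] := {0x73,0xcd}
#2 dst[0x01+5] := {0x05,0x2b,0xa5,0x26,0x5b}
#3 dst[0x04+7] := {0x4a,0x5f,0x9f,0xe0,0x73,0xcd,0x0d}
#4 dst[0x05+5] := {0x0d,0x4a,0x5f,0x9f,0xe0}
#5 dst[0x19+7] := {0x5f,0x9f,0xe0,0x73,0xcd,0x0d,0x73}
query mem[0x00]=0xe1, mem[0x03]=0xa5, mem[0x1c]=0x73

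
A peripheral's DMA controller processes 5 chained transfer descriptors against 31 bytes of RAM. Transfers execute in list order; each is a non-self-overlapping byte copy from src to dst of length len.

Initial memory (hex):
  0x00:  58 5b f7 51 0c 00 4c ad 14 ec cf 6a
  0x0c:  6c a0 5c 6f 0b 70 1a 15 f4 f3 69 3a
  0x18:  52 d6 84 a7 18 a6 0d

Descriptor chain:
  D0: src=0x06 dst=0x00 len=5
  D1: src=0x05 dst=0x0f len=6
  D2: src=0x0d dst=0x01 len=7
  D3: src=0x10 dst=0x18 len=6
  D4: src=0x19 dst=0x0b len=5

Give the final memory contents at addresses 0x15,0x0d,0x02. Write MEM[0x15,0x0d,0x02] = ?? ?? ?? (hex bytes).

MEM[0x15,0x0d,0x02] = f3 ec 5c

[0] 0x06->0x00 len=5 : 4c ad 14 ec cf
[1] 0x05->0x0f len=6 : 00 4c ad 14 ec cf
[2] 0x0d->0x01 len=7 : a0 5c 00 4c ad 14 ec
[3] 0x10->0x18 len=6 : 4c ad 14 ec cf f3
[4] 0x19->0x0b len=5 : ad 14 ec cf f3
query mem[0x15]=0xf3, mem[0x0d]=0xec, mem[0x02]=0x5c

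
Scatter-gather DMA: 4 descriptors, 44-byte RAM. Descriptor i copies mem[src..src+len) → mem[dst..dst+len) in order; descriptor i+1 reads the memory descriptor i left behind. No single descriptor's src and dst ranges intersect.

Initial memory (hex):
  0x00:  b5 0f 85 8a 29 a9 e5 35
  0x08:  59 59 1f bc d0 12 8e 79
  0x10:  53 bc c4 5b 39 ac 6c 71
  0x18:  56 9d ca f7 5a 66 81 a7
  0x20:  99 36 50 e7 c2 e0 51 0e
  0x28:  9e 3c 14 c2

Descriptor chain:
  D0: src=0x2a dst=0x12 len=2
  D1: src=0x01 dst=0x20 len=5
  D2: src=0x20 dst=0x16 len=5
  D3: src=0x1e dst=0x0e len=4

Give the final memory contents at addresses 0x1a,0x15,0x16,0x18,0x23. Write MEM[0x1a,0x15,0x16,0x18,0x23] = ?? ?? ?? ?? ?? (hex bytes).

MEM[0x1a,0x15,0x16,0x18,0x23] = a9 ac 0f 8a 29

D0: mem[0x12..0x13] <- [14 c2]
D1: mem[0x20..0x24] <- [0f 85 8a 29 a9]
D2: mem[0x16..0x1a] <- [0f 85 8a 29 a9]
D3: mem[0x0e..0x11] <- [81 a7 0f 85]
query mem[0x1a]=0xa9, mem[0x15]=0xac, mem[0x16]=0x0f, mem[0x18]=0x8a, mem[0x23]=0x29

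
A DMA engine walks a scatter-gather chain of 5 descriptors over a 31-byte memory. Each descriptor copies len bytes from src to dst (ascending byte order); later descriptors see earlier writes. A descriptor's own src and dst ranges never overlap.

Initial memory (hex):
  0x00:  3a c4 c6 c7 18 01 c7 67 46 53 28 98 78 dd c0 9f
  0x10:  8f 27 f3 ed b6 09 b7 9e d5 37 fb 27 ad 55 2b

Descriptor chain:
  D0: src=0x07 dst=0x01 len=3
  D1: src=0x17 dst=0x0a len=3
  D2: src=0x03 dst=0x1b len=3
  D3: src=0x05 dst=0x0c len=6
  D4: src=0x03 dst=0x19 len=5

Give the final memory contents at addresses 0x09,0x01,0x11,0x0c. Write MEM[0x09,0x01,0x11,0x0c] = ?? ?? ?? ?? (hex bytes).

D0: mem[0x01..0x03] <- [67 46 53]
D1: mem[0x0a..0x0c] <- [9e d5 37]
D2: mem[0x1b..0x1d] <- [53 18 01]
D3: mem[0x0c..0x11] <- [01 c7 67 46 53 9e]
D4: mem[0x19..0x1d] <- [53 18 01 c7 67]
query mem[0x09]=0x53, mem[0x01]=0x67, mem[0x11]=0x9e, mem[0x0c]=0x01

MEM[0x09,0x01,0x11,0x0c] = 53 67 9e 01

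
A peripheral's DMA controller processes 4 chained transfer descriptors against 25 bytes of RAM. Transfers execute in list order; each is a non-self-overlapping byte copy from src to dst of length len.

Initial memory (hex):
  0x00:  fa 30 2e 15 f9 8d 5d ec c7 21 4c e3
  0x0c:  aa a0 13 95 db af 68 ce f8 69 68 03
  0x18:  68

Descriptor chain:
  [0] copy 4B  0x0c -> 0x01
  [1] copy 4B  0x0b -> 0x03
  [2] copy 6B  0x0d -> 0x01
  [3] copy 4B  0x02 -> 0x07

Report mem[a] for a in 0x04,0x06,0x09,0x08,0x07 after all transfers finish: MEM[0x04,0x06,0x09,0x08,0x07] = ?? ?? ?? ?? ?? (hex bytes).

[0] 0x0c->0x01 len=4 : aa a0 13 95
[1] 0x0b->0x03 len=4 : e3 aa a0 13
[2] 0x0d->0x01 len=6 : a0 13 95 db af 68
[3] 0x02->0x07 len=4 : 13 95 db af
query mem[0x04]=0xdb, mem[0x06]=0x68, mem[0x09]=0xdb, mem[0x08]=0x95, mem[0x07]=0x13

MEM[0x04,0x06,0x09,0x08,0x07] = db 68 db 95 13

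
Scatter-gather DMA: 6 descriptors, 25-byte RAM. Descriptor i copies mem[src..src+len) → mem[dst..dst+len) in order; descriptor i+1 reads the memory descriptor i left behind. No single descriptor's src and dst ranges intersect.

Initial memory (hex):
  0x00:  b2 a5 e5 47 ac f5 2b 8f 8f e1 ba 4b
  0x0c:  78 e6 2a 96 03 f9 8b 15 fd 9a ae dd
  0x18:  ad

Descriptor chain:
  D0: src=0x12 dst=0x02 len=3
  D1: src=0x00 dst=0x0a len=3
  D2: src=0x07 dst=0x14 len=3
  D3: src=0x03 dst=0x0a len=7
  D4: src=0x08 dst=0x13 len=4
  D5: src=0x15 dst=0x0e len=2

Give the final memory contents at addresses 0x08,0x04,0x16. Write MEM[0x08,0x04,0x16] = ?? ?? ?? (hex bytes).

#0 dst[0x02+3] := {0x8b,0x15,0xfd}
#1 dst[0x0a+3] := {0xb2,0xa5,0x8b}
#2 dst[0x14+3] := {0x8f,0x8f,0xe1}
#3 dst[0x0a+7] := {0x15,0xfd,0xf5,0x2b,0x8f,0x8f,0xe1}
#4 dst[0x13+4] := {0x8f,0xe1,0x15,0xfd}
#5 dst[0x0e+2] := {0x15,0xfd}
query mem[0x08]=0x8f, mem[0x04]=0xfd, mem[0x16]=0xfd

MEM[0x08,0x04,0x16] = 8f fd fd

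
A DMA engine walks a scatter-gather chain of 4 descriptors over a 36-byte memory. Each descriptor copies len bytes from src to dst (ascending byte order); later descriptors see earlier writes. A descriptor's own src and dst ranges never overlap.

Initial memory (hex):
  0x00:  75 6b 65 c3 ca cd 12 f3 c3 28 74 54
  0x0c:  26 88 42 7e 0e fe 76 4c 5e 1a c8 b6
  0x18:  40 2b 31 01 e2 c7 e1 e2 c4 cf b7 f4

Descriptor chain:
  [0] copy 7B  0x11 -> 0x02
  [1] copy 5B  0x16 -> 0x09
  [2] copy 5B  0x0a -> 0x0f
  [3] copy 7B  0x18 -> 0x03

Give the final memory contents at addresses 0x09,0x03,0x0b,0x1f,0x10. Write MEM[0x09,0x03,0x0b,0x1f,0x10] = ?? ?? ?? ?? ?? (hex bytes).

  after D0: wrote 7B at 0x02 = fe764c5e1ac8b6
  after D1: wrote 5B at 0x09 = c8b6402b31
  after D2: wrote 5B at 0x0f = b6402b3142
  after D3: wrote 7B at 0x03 = 402b3101e2c7e1
query mem[0x09]=0xe1, mem[0x03]=0x40, mem[0x0b]=0x40, mem[0x1f]=0xe2, mem[0x10]=0x40

MEM[0x09,0x03,0x0b,0x1f,0x10] = e1 40 40 e2 40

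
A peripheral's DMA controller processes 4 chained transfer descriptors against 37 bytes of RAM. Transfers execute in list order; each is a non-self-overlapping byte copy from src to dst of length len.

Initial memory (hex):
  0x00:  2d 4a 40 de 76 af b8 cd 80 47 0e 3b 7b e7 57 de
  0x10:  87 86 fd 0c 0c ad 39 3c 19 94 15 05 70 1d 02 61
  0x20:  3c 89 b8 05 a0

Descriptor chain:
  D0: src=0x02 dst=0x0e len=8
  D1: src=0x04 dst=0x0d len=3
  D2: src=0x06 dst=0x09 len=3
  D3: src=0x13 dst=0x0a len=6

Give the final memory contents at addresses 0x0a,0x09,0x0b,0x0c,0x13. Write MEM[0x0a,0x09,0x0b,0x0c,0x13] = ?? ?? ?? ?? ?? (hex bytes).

MEM[0x0a,0x09,0x0b,0x0c,0x13] = cd b8 80 47 cd

[0] 0x02->0x0e len=8 : 40 de 76 af b8 cd 80 47
[1] 0x04->0x0d len=3 : 76 af b8
[2] 0x06->0x09 len=3 : b8 cd 80
[3] 0x13->0x0a len=6 : cd 80 47 39 3c 19
query mem[0x0a]=0xcd, mem[0x09]=0xb8, mem[0x0b]=0x80, mem[0x0c]=0x47, mem[0x13]=0xcd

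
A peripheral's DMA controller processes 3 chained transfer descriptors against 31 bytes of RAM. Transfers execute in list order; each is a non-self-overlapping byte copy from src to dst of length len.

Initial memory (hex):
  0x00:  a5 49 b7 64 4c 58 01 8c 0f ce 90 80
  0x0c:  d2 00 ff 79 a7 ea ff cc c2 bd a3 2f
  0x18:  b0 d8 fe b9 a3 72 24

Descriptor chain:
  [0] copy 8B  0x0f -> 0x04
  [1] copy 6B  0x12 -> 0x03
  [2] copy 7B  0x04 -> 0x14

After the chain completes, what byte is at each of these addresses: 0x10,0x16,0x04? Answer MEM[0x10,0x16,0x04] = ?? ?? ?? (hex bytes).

MEM[0x10,0x16,0x04] = a7 bd cc

[0] 0x0f->0x04 len=8 : 79 a7 ea ff cc c2 bd a3
[1] 0x12->0x03 len=6 : ff cc c2 bd a3 2f
[2] 0x04->0x14 len=7 : cc c2 bd a3 2f c2 bd
query mem[0x10]=0xa7, mem[0x16]=0xbd, mem[0x04]=0xcc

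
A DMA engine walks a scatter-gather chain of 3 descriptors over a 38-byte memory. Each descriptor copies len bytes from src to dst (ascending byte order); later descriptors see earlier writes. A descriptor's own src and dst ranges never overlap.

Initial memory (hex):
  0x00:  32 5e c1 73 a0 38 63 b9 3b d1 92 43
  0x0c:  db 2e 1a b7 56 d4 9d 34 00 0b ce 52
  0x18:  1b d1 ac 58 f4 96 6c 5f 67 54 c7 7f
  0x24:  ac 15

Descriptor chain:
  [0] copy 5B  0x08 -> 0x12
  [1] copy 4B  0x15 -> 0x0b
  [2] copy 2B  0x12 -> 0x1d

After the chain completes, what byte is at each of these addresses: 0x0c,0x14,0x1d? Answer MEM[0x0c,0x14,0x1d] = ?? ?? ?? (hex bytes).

D0: mem[0x12..0x16] <- [3b d1 92 43 db]
D1: mem[0x0b..0x0e] <- [43 db 52 1b]
D2: mem[0x1d..0x1e] <- [3b d1]
query mem[0x0c]=0xdb, mem[0x14]=0x92, mem[0x1d]=0x3b

MEM[0x0c,0x14,0x1d] = db 92 3b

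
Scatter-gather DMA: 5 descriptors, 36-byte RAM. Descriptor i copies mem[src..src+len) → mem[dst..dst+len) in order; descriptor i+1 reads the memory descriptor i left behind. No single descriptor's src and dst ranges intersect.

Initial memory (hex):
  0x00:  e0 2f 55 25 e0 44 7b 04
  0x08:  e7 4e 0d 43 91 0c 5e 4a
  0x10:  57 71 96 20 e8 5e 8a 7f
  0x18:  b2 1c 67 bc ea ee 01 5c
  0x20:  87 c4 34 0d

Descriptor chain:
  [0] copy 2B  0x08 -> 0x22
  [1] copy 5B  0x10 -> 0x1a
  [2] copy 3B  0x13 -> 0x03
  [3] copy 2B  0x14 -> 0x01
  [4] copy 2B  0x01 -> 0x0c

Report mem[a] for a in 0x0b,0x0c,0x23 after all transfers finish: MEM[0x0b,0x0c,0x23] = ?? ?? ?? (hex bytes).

[0] 0x08->0x22 len=2 : e7 4e
[1] 0x10->0x1a len=5 : 57 71 96 20 e8
[2] 0x13->0x03 len=3 : 20 e8 5e
[3] 0x14->0x01 len=2 : e8 5e
[4] 0x01->0x0c len=2 : e8 5e
query mem[0x0b]=0x43, mem[0x0c]=0xe8, mem[0x23]=0x4e

MEM[0x0b,0x0c,0x23] = 43 e8 4e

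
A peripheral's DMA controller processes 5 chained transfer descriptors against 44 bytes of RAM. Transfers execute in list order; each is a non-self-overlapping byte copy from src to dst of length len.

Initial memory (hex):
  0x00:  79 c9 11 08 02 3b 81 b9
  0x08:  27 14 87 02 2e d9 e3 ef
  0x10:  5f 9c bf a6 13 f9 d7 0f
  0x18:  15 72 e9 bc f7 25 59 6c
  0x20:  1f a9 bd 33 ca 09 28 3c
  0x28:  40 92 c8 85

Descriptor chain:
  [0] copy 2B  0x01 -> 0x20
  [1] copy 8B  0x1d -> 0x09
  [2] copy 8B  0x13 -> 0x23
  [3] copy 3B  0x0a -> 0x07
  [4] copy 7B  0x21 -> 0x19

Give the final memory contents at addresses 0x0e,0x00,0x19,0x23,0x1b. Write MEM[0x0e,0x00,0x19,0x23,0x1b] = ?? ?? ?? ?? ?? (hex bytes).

#0 dst[0x20+2] := {0xc9,0x11}
#1 dst[0x09+8] := {0x25,0x59,0x6c,0xc9,0x11,0xbd,0x33,0xca}
#2 dst[0x23+8] := {0xa6,0x13,0xf9,0xd7,0x0f,0x15,0x72,0xe9}
#3 dst[0x07+3] := {0x59,0x6c,0xc9}
#4 dst[0x19+7] := {0x11,0xbd,0xa6,0x13,0xf9,0xd7,0x0f}
query mem[0x0e]=0xbd, mem[0x00]=0x79, mem[0x19]=0x11, mem[0x23]=0xa6, mem[0x1b]=0xa6

MEM[0x0e,0x00,0x19,0x23,0x1b] = bd 79 11 a6 a6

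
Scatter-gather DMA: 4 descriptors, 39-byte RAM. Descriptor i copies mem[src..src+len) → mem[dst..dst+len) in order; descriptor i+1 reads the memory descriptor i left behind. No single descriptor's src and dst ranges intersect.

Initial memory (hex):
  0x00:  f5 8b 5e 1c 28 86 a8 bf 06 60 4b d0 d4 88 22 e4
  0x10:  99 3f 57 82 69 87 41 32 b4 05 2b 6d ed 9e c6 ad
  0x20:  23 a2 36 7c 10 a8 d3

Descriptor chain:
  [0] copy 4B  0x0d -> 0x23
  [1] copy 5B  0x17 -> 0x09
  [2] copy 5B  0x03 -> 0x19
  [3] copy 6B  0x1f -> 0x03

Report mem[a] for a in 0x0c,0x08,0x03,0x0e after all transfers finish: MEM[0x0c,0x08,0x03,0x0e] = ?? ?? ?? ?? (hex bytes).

  after D0: wrote 4B at 0x23 = 8822e499
  after D1: wrote 5B at 0x09 = 32b4052b6d
  after D2: wrote 5B at 0x19 = 1c2886a8bf
  after D3: wrote 6B at 0x03 = ad23a2368822
query mem[0x0c]=0x2b, mem[0x08]=0x22, mem[0x03]=0xad, mem[0x0e]=0x22

MEM[0x0c,0x08,0x03,0x0e] = 2b 22 ad 22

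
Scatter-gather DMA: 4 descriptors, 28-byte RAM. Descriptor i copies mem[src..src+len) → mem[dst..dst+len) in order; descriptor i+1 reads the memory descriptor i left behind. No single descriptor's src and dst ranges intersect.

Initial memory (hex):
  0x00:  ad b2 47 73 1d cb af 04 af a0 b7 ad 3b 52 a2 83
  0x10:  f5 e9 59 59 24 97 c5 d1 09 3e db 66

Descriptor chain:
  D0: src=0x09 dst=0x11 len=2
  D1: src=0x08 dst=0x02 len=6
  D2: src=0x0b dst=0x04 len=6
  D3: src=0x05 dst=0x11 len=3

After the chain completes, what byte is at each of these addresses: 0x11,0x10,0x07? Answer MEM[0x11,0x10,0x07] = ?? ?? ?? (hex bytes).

MEM[0x11,0x10,0x07] = 3b f5 a2

  after D0: wrote 2B at 0x11 = a0b7
  after D1: wrote 6B at 0x02 = afa0b7ad3b52
  after D2: wrote 6B at 0x04 = ad3b52a283f5
  after D3: wrote 3B at 0x11 = 3b52a2
query mem[0x11]=0x3b, mem[0x10]=0xf5, mem[0x07]=0xa2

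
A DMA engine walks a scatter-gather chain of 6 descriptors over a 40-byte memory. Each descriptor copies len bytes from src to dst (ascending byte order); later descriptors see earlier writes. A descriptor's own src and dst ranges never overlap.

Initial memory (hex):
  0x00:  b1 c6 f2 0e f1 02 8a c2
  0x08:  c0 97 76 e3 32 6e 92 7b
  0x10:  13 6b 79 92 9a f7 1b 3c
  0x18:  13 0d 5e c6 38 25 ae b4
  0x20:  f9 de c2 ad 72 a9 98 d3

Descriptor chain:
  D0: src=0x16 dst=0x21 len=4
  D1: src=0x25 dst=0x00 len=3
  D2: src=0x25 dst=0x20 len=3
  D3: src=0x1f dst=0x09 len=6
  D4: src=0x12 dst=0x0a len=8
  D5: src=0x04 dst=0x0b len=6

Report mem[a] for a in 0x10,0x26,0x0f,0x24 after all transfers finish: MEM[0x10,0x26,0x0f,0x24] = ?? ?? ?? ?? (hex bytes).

MEM[0x10,0x26,0x0f,0x24] = b4 98 c0 0d

[0] 0x16->0x21 len=4 : 1b 3c 13 0d
[1] 0x25->0x00 len=3 : a9 98 d3
[2] 0x25->0x20 len=3 : a9 98 d3
[3] 0x1f->0x09 len=6 : b4 a9 98 d3 13 0d
[4] 0x12->0x0a len=8 : 79 92 9a f7 1b 3c 13 0d
[5] 0x04->0x0b len=6 : f1 02 8a c2 c0 b4
query mem[0x10]=0xb4, mem[0x26]=0x98, mem[0x0f]=0xc0, mem[0x24]=0x0d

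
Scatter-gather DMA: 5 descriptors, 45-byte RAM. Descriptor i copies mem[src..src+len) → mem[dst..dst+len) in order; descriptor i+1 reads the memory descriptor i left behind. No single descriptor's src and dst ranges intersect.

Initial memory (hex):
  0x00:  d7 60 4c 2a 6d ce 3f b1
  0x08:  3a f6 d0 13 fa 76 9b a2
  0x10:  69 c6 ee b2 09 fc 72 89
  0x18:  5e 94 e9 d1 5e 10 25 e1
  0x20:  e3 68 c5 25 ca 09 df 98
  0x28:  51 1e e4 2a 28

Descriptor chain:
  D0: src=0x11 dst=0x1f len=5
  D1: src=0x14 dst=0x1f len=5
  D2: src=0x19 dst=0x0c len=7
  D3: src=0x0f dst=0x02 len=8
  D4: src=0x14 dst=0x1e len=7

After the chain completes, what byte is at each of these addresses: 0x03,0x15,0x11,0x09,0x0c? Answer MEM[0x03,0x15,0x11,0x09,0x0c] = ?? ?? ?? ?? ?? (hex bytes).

#0 dst[0x1f+5] := {0xc6,0xee,0xb2,0x09,0xfc}
#1 dst[0x1f+5] := {0x09,0xfc,0x72,0x89,0x5e}
#2 dst[0x0c+7] := {0x94,0xe9,0xd1,0x5e,0x10,0x25,0x09}
#3 dst[0x02+8] := {0x5e,0x10,0x25,0x09,0xb2,0x09,0xfc,0x72}
#4 dst[0x1e+7] := {0x09,0xfc,0x72,0x89,0x5e,0x94,0xe9}
query mem[0x03]=0x10, mem[0x15]=0xfc, mem[0x11]=0x25, mem[0x09]=0x72, mem[0x0c]=0x94

MEM[0x03,0x15,0x11,0x09,0x0c] = 10 fc 25 72 94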